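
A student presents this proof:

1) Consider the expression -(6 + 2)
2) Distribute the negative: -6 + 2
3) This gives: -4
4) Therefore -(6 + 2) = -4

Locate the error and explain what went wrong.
Step 2: Distribute the negative: -6 + 2

Step 2 incorrectly distributes the negative sign. The correct distribution is -(6 + 2) = -6 - 2 = -8. The negative must be applied to both terms, not just the first. The error treats -(6 + 2) as -6 + 2, which equals -4 instead of -8.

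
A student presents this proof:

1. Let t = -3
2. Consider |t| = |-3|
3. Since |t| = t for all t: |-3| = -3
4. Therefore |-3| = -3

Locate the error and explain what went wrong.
Step 3: Since |t| = t for all t: |-3| = -3

Step 3 incorrectly states that |t| = t for all t. The correct definition is |t| = t when t >= 0, and |t| = -t when t < 0. Since -3 < 0, we have |-3| = -(-3) = 3, not -3.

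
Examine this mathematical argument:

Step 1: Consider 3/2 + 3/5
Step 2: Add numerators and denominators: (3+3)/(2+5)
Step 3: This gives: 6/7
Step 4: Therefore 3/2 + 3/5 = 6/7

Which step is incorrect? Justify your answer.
Step 2: Add numerators and denominators: (3+3)/(2+5)

Step 2 incorrectly adds fractions by separately adding numerators and denominators. This is wrong. The correct method requires a common denominator: 3/2 + 3/5 = (3×5 + 3×2)/(2×5) = 21/10 = 21/10. The method used gives 6/7, which is different.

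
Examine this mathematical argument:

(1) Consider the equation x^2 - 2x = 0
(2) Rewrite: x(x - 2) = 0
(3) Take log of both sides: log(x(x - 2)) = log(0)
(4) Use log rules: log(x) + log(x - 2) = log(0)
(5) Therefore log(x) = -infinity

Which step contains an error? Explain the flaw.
Step 3: Take log of both sides: log(x(x - 2)) = log(0)

Step 3 takes the logarithm of both sides, resulting in log(0) on the right side. The logarithm is only defined for positive numbers; log(0) is undefined (approaches negative infinity). This operation is invalid.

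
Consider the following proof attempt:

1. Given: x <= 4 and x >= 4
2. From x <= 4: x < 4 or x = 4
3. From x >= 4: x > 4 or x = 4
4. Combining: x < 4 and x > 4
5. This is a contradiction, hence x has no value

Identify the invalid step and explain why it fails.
Step 4: Combining: x < 4 and x > 4

Step 4 incorrectly combines the conditions. From x <= 4 and x >= 4, the intersection is x = 4. The error treats the 'or' cases as 'and' requirements. The correct conclusion is that x = 4 is the unique solution, not that no solution exists.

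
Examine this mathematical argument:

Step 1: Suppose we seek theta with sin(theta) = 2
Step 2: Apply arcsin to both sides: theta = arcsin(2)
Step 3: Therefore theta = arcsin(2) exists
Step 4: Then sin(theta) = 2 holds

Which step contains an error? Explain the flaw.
Step 2: Apply arcsin to both sides: theta = arcsin(2)

Step 2 applies arcsin to 2. However, arcsin(x) is only defined for x in [-1, 1] because sin(theta) can only produce values in that range. Since |2| > 1, arcsin(2) is undefined. There is no angle whose sine equals 2.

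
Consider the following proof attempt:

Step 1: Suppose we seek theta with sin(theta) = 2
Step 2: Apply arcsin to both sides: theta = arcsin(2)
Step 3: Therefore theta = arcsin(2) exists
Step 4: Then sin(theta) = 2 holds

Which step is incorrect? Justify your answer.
Step 2: Apply arcsin to both sides: theta = arcsin(2)

Step 2 applies arcsin to 2. However, arcsin(x) is only defined for x in [-1, 1] because sin(theta) can only produce values in that range. Since |2| > 1, arcsin(2) is undefined. There is no angle whose sine equals 2.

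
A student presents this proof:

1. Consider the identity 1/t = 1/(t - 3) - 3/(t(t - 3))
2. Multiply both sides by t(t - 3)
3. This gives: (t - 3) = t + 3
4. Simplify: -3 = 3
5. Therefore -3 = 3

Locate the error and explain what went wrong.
Step 3: This gives: (t - 3) = t + 3

Step 3 makes a sign error when clearing denominators. Multiplying -3/(t(t - 3)) by t(t - 3) gives -3, not +3. The correct result is (t - 3) = t - 3, which is trivially true, not (t - 3) = t + 3. (Step 1 is a valid identity: 1/(t - 3) - 3/(t(t - 3)) = (t - 3)/(t(t - 3)) = 1/t.)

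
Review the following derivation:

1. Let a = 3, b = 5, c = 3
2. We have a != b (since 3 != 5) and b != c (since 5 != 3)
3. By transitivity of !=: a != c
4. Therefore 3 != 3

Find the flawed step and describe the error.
Step 3: By transitivity of !=: a != c

Step 3 incorrectly applies transitivity to the '!=' relation. Transitivity states: if a R b and b R c, then a R c. However, '!=' is not transitive. Counterexample: 3 != 5 and 5 != 3, but 3 = 3 (both equal 3). Transitivity holds for relations like <, <=, =, but not for !=.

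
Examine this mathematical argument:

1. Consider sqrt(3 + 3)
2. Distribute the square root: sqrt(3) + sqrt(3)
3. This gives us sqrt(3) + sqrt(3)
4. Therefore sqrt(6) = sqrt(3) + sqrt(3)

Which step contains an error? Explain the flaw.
Step 2: Distribute the square root: sqrt(3) + sqrt(3)

Step 2 incorrectly 'distributes' the square root over addition. The square root function does not distribute: sqrt(a + b) ≠ sqrt(a) + sqrt(b). In fact, sqrt(3 + 3) = sqrt(6) ≈ 2.4495, while sqrt(3) + sqrt(3) ≈ 3.4641.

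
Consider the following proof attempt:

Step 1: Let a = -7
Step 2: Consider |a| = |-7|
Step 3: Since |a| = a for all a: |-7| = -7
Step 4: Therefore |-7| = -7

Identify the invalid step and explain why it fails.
Step 3: Since |a| = a for all a: |-7| = -7

Step 3 incorrectly states that |a| = a for all a. The correct definition is |a| = a when a >= 0, and |a| = -a when a < 0. Since -7 < 0, we have |-7| = -(-7) = 7, not -7.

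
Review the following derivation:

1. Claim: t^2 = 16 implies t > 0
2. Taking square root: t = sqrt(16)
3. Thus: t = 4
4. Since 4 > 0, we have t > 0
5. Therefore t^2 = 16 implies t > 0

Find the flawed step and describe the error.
Step 2: Taking square root: t = sqrt(16)

Step 2 takes the square root and assumes the positive root only. The equation t^2 = 16 actually has two solutions: t = 4 and t = -4. The proof silently assumes t > 0 without justification, then uses this assumption to conclude t > 0, which is circular. The counterexample t = -4 shows the claim is false.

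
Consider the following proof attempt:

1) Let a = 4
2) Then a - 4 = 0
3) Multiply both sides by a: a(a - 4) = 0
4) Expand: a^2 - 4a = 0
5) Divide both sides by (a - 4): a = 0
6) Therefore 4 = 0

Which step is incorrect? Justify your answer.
Step 5: Divide both sides by (a - 4): a = 0

Step 5 divides both sides by (a - 4). However, since a = 4, we have (a - 4) = 0. Division by zero is undefined, making this step invalid.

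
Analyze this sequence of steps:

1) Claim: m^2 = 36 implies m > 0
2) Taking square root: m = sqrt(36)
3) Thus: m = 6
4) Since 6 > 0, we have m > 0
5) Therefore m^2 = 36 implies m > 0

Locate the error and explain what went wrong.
Step 2: Taking square root: m = sqrt(36)

Step 2 takes the square root and assumes the positive root only. The equation m^2 = 36 actually has two solutions: m = 6 and m = -6. The proof silently assumes m > 0 without justification, then uses this assumption to conclude m > 0, which is circular. The counterexample m = -6 shows the claim is false.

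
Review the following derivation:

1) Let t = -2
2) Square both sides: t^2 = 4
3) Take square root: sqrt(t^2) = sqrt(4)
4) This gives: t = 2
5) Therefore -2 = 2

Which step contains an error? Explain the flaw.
Step 4: This gives: t = 2

Step 4 incorrectly states that sqrt(t^2) = t. The correct identity is sqrt(t^2) = |t|. Since t = -2 < 0, we have sqrt(t^2) = |-2| = 2, not t = -2.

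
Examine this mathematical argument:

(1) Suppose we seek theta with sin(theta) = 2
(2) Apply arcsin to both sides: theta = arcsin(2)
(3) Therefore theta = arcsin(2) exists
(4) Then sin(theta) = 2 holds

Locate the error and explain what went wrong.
Step 2: Apply arcsin to both sides: theta = arcsin(2)

Step 2 applies arcsin to 2. However, arcsin(x) is only defined for x in [-1, 1] because sin(theta) can only produce values in that range. Since |2| > 1, arcsin(2) is undefined. There is no angle whose sine equals 2.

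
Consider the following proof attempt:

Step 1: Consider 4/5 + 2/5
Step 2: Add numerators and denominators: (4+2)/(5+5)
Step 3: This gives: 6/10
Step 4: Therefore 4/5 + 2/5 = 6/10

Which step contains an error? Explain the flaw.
Step 2: Add numerators and denominators: (4+2)/(5+5)

Step 2 incorrectly adds fractions by separately adding numerators and denominators. This is wrong. The correct method requires a common denominator: 4/5 + 2/5 = (4×5 + 2×5)/(5×5) = 30/25 = 6/5. The method used gives 6/10, which is different.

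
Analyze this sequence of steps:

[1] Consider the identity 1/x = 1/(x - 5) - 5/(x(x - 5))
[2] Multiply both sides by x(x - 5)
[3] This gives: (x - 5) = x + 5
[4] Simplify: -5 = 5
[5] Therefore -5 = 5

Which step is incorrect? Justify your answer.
Step 3: This gives: (x - 5) = x + 5

Step 3 makes a sign error when clearing denominators. Multiplying -5/(x(x - 5)) by x(x - 5) gives -5, not +5. The correct result is (x - 5) = x - 5, which is trivially true, not (x - 5) = x + 5. (Step 1 is a valid identity: 1/(x - 5) - 5/(x(x - 5)) = (x - 5)/(x(x - 5)) = 1/x.)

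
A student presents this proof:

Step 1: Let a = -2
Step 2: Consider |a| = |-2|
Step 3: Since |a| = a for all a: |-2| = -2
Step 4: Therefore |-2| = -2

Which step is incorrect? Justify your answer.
Step 3: Since |a| = a for all a: |-2| = -2

Step 3 incorrectly states that |a| = a for all a. The correct definition is |a| = a when a >= 0, and |a| = -a when a < 0. Since -2 < 0, we have |-2| = -(-2) = 2, not -2.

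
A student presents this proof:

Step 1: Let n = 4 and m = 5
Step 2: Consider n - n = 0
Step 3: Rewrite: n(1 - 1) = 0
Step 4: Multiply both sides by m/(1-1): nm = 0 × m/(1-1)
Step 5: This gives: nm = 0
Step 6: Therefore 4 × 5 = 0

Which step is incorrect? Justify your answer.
Step 4: Multiply both sides by m/(1-1): nm = 0 × m/(1-1)

Step 4 multiplies both sides by m/(1-1). However, 1-1 = 0, so this is multiplication by m/0, which is undefined. We cannot multiply by an undefined expression.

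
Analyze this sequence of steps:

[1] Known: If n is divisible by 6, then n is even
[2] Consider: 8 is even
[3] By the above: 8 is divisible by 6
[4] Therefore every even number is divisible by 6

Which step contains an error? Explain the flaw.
Step 3: By the above: 8 is divisible by 6

Step 3 commits the fallacy of affirming the consequent. The known fact 'divisible by 6 → even' does NOT imply 'even → divisible by 6'. That would be the converse, which is false. For example, 8 is even but 8 ÷ 6 = 1.33, which is not an integer.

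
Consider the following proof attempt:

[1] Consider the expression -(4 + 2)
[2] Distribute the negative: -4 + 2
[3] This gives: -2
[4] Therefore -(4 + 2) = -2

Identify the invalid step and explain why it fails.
Step 2: Distribute the negative: -4 + 2

Step 2 incorrectly distributes the negative sign. The correct distribution is -(4 + 2) = -4 - 2 = -6. The negative must be applied to both terms, not just the first. The error treats -(4 + 2) as -4 + 2, which equals -2 instead of -6.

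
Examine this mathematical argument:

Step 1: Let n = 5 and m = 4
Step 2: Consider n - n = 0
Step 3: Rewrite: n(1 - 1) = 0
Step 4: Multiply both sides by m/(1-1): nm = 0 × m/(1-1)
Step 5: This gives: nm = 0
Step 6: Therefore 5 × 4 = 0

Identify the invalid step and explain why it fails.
Step 4: Multiply both sides by m/(1-1): nm = 0 × m/(1-1)

Step 4 multiplies both sides by m/(1-1). However, 1-1 = 0, so this is multiplication by m/0, which is undefined. We cannot multiply by an undefined expression.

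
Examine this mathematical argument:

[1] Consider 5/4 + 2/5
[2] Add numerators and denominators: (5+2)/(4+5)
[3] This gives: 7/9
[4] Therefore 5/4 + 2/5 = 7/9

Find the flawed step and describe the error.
Step 2: Add numerators and denominators: (5+2)/(4+5)

Step 2 incorrectly adds fractions by separately adding numerators and denominators. This is wrong. The correct method requires a common denominator: 5/4 + 2/5 = (5×5 + 2×4)/(4×5) = 33/20 = 33/20. The method used gives 7/9, which is different.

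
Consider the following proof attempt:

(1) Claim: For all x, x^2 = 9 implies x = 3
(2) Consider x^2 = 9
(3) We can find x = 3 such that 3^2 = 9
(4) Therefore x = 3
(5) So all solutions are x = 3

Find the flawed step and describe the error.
Step 4: Therefore x = 3

Step 4 incorrectly concludes that x = 3 is the only solution. The proof shows that x = 3 is A solution (existence), but does not show it is the ONLY solution (uniqueness). In fact, x = -3 is also a solution since (-3)^2 = 9. Finding one solution doesn't prove there are no others.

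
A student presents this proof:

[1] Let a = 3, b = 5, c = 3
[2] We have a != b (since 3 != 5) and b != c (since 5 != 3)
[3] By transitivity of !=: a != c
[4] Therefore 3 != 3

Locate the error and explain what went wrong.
Step 3: By transitivity of !=: a != c

Step 3 incorrectly applies transitivity to the '!=' relation. Transitivity states: if a R b and b R c, then a R c. However, '!=' is not transitive. Counterexample: 3 != 5 and 5 != 3, but 3 = 3 (both equal 3). Transitivity holds for relations like <, <=, =, but not for !=.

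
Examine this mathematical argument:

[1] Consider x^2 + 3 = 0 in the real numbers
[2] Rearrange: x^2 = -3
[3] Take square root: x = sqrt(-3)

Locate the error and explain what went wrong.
Step 3: Take square root: x = sqrt(-3)

Step 3 takes the square root of -3, which is negative. In the real number system, the square root of a negative number is undefined. The equation x^2 + 3 = 0 has no real solutions. Square roots of negative numbers only exist in the complex numbers.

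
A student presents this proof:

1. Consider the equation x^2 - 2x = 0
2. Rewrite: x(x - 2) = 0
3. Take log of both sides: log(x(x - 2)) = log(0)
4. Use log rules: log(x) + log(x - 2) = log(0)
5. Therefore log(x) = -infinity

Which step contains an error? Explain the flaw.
Step 3: Take log of both sides: log(x(x - 2)) = log(0)

Step 3 takes the logarithm of both sides, resulting in log(0) on the right side. The logarithm is only defined for positive numbers; log(0) is undefined (approaches negative infinity). This operation is invalid.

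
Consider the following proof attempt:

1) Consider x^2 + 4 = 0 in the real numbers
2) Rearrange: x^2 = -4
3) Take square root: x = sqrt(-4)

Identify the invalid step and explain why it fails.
Step 3: Take square root: x = sqrt(-4)

Step 3 takes the square root of -4, which is negative. In the real number system, the square root of a negative number is undefined. The equation x^2 + 4 = 0 has no real solutions. Square roots of negative numbers only exist in the complex numbers.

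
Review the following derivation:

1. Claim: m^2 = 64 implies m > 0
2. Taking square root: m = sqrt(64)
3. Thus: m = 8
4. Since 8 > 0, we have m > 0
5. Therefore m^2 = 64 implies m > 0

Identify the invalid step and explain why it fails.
Step 2: Taking square root: m = sqrt(64)

Step 2 takes the square root and assumes the positive root only. The equation m^2 = 64 actually has two solutions: m = 8 and m = -8. The proof silently assumes m > 0 without justification, then uses this assumption to conclude m > 0, which is circular. The counterexample m = -8 shows the claim is false.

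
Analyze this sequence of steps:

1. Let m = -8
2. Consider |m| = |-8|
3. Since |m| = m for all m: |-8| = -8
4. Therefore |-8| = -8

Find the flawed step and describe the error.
Step 3: Since |m| = m for all m: |-8| = -8

Step 3 incorrectly states that |m| = m for all m. The correct definition is |m| = m when m >= 0, and |m| = -m when m < 0. Since -8 < 0, we have |-8| = -(-8) = 8, not -8.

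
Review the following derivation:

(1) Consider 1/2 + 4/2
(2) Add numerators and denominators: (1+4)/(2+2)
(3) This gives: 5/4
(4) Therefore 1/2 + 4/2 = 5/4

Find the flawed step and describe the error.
Step 2: Add numerators and denominators: (1+4)/(2+2)

Step 2 incorrectly adds fractions by separately adding numerators and denominators. This is wrong. The correct method requires a common denominator: 1/2 + 4/2 = (1×2 + 4×2)/(2×2) = 10/4 = 5/2. The method used gives 5/4, which is different.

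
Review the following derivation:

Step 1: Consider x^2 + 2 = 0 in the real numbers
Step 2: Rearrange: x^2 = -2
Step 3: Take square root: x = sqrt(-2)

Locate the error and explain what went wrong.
Step 3: Take square root: x = sqrt(-2)

Step 3 takes the square root of -2, which is negative. In the real number system, the square root of a negative number is undefined. The equation x^2 + 2 = 0 has no real solutions. Square roots of negative numbers only exist in the complex numbers.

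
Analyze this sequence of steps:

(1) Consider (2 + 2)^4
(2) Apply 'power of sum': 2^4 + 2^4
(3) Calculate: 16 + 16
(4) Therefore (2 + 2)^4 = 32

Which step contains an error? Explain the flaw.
Step 2: Apply 'power of sum': 2^4 + 2^4

Step 2 incorrectly applies a non-existent rule '(a+b)^n = a^n + b^n'. This is false in general. The correct expansion uses the binomial theorem. The actual value is (2 + 2)^4 = 4^4 = 256, not 32.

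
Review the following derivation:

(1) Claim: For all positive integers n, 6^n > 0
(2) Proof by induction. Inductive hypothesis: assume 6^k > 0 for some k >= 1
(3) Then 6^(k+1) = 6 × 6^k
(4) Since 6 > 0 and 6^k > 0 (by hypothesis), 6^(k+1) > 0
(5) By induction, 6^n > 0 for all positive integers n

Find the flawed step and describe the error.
Step 5: By induction, 6^n > 0 for all positive integers n

Step 5 concludes the proof by induction, but no base case was ever established. A valid induction proof requires: (1) a base case proving 6^1 > 0, and (2) an inductive step showing IF 6^k > 0 THEN 6^(k+1) > 0. Steps 2-4 correctly establish the inductive step, but without the base case the conclusion in step 5 does not follow.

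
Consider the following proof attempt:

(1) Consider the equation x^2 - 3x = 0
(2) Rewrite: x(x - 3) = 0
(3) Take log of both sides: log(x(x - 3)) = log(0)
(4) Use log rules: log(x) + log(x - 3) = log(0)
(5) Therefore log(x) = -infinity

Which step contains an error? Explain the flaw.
Step 3: Take log of both sides: log(x(x - 3)) = log(0)

Step 3 takes the logarithm of both sides, resulting in log(0) on the right side. The logarithm is only defined for positive numbers; log(0) is undefined (approaches negative infinity). This operation is invalid.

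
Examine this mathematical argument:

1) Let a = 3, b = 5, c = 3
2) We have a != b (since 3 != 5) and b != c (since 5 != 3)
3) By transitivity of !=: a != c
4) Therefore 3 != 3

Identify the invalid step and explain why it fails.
Step 3: By transitivity of !=: a != c

Step 3 incorrectly applies transitivity to the '!=' relation. Transitivity states: if a R b and b R c, then a R c. However, '!=' is not transitive. Counterexample: 3 != 5 and 5 != 3, but 3 = 3 (both equal 3). Transitivity holds for relations like <, <=, =, but not for !=.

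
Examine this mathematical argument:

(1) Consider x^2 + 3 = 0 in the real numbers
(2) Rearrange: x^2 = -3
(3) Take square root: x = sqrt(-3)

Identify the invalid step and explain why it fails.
Step 3: Take square root: x = sqrt(-3)

Step 3 takes the square root of -3, which is negative. In the real number system, the square root of a negative number is undefined. The equation x^2 + 3 = 0 has no real solutions. Square roots of negative numbers only exist in the complex numbers.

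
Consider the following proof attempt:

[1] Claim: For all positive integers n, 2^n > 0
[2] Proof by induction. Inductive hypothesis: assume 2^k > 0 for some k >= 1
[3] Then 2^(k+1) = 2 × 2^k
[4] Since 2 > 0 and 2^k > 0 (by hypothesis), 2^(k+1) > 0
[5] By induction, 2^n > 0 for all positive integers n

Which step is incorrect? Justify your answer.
Step 5: By induction, 2^n > 0 for all positive integers n

Step 5 concludes the proof by induction, but no base case was ever established. A valid induction proof requires: (1) a base case proving 2^1 > 0, and (2) an inductive step showing IF 2^k > 0 THEN 2^(k+1) > 0. Steps 2-4 correctly establish the inductive step, but without the base case the conclusion in step 5 does not follow.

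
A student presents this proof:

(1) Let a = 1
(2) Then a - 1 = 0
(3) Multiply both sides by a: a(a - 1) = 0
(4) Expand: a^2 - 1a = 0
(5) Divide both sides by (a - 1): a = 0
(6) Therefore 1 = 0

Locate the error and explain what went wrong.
Step 5: Divide both sides by (a - 1): a = 0

Step 5 divides both sides by (a - 1). However, since a = 1, we have (a - 1) = 0. Division by zero is undefined, making this step invalid.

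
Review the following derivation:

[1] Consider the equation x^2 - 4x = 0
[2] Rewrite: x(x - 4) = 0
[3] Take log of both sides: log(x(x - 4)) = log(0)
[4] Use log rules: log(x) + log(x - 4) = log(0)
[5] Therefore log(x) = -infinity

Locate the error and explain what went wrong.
Step 3: Take log of both sides: log(x(x - 4)) = log(0)

Step 3 takes the logarithm of both sides, resulting in log(0) on the right side. The logarithm is only defined for positive numbers; log(0) is undefined (approaches negative infinity). This operation is invalid.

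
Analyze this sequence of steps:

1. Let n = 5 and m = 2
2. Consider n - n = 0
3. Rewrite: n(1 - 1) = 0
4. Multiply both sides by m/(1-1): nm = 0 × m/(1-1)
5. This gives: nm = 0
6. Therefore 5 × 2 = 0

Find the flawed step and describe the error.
Step 4: Multiply both sides by m/(1-1): nm = 0 × m/(1-1)

Step 4 multiplies both sides by m/(1-1). However, 1-1 = 0, so this is multiplication by m/0, which is undefined. We cannot multiply by an undefined expression.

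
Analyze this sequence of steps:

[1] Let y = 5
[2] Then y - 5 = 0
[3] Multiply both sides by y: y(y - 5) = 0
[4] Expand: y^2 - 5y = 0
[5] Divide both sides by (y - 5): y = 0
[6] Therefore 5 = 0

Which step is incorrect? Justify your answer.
Step 5: Divide both sides by (y - 5): y = 0

Step 5 divides both sides by (y - 5). However, since y = 5, we have (y - 5) = 0. Division by zero is undefined, making this step invalid.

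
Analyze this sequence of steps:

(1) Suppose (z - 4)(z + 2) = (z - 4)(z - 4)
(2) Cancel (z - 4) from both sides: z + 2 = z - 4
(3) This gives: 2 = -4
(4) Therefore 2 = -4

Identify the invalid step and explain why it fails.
Step 2: Cancel (z - 4) from both sides: z + 2 = z - 4

Step 2 cancels (z - 4) from both sides. This is only valid if (z - 4) ≠ 0, i.e., z ≠ 4. When z = 4, both sides equal zero regardless of the other factors. The correct approach requires considering z = 4 as a separate case.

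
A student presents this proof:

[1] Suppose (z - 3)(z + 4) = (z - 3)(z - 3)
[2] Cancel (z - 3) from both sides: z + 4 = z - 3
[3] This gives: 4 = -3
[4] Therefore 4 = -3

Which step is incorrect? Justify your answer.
Step 2: Cancel (z - 3) from both sides: z + 4 = z - 3

Step 2 cancels (z - 3) from both sides. This is only valid if (z - 3) ≠ 0, i.e., z ≠ 3. When z = 3, both sides equal zero regardless of the other factors. The correct approach requires considering z = 3 as a separate case.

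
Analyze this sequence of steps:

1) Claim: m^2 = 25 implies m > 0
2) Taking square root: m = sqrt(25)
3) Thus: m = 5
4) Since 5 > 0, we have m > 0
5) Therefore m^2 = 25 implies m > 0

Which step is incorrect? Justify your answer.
Step 2: Taking square root: m = sqrt(25)

Step 2 takes the square root and assumes the positive root only. The equation m^2 = 25 actually has two solutions: m = 5 and m = -5. The proof silently assumes m > 0 without justification, then uses this assumption to conclude m > 0, which is circular. The counterexample m = -5 shows the claim is false.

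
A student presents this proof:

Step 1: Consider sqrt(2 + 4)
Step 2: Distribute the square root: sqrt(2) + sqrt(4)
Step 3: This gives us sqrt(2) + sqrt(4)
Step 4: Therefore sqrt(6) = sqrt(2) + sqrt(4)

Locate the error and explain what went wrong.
Step 2: Distribute the square root: sqrt(2) + sqrt(4)

Step 2 incorrectly 'distributes' the square root over addition. The square root function does not distribute: sqrt(a + b) ≠ sqrt(a) + sqrt(b). In fact, sqrt(2 + 4) = sqrt(6) ≈ 2.4495, while sqrt(2) + sqrt(4) ≈ 3.4142.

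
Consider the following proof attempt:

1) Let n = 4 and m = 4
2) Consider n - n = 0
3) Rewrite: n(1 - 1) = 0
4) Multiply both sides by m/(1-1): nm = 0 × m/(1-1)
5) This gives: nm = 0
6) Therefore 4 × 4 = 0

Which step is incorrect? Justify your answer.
Step 4: Multiply both sides by m/(1-1): nm = 0 × m/(1-1)

Step 4 multiplies both sides by m/(1-1). However, 1-1 = 0, so this is multiplication by m/0, which is undefined. We cannot multiply by an undefined expression.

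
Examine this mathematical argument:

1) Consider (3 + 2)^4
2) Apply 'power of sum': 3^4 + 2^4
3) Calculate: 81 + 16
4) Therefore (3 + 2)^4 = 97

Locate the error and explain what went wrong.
Step 2: Apply 'power of sum': 3^4 + 2^4

Step 2 incorrectly applies a non-existent rule '(a+b)^n = a^n + b^n'. This is false in general. The correct expansion uses the binomial theorem. The actual value is (3 + 2)^4 = 5^4 = 625, not 97.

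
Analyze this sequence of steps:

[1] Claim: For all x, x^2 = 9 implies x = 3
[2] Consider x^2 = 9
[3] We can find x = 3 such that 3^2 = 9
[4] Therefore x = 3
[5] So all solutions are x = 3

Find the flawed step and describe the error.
Step 4: Therefore x = 3

Step 4 incorrectly concludes that x = 3 is the only solution. The proof shows that x = 3 is A solution (existence), but does not show it is the ONLY solution (uniqueness). In fact, x = -3 is also a solution since (-3)^2 = 9. Finding one solution doesn't prove there are no others.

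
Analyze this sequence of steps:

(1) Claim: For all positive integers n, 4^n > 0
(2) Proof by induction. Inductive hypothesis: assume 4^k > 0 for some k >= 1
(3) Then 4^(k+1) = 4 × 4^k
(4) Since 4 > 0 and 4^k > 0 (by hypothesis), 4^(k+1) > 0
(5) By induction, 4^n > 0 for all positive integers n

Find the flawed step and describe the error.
Step 5: By induction, 4^n > 0 for all positive integers n

Step 5 concludes the proof by induction, but no base case was ever established. A valid induction proof requires: (1) a base case proving 4^1 > 0, and (2) an inductive step showing IF 4^k > 0 THEN 4^(k+1) > 0. Steps 2-4 correctly establish the inductive step, but without the base case the conclusion in step 5 does not follow.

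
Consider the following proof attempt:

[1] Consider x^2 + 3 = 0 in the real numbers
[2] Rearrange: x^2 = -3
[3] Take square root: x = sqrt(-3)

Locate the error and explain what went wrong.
Step 3: Take square root: x = sqrt(-3)

Step 3 takes the square root of -3, which is negative. In the real number system, the square root of a negative number is undefined. The equation x^2 + 3 = 0 has no real solutions. Square roots of negative numbers only exist in the complex numbers.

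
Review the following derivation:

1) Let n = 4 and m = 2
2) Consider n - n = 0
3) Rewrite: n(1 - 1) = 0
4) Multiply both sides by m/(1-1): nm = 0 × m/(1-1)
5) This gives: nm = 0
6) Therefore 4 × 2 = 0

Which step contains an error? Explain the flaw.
Step 4: Multiply both sides by m/(1-1): nm = 0 × m/(1-1)

Step 4 multiplies both sides by m/(1-1). However, 1-1 = 0, so this is multiplication by m/0, which is undefined. We cannot multiply by an undefined expression.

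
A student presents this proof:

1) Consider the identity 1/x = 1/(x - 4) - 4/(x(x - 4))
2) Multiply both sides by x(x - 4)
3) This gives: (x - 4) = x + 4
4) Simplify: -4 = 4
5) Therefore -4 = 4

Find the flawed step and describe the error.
Step 3: This gives: (x - 4) = x + 4

Step 3 makes a sign error when clearing denominators. Multiplying -4/(x(x - 4)) by x(x - 4) gives -4, not +4. The correct result is (x - 4) = x - 4, which is trivially true, not (x - 4) = x + 4. (Step 1 is a valid identity: 1/(x - 4) - 4/(x(x - 4)) = (x - 4)/(x(x - 4)) = 1/x.)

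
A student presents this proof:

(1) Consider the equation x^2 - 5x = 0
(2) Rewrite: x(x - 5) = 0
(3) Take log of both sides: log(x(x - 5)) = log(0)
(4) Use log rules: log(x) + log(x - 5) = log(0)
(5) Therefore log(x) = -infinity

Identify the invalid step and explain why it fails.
Step 3: Take log of both sides: log(x(x - 5)) = log(0)

Step 3 takes the logarithm of both sides, resulting in log(0) on the right side. The logarithm is only defined for positive numbers; log(0) is undefined (approaches negative infinity). This operation is invalid.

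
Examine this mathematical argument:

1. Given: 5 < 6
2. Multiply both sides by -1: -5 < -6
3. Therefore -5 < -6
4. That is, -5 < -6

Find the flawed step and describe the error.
Step 2: Multiply both sides by -1: -5 < -6

Step 2 multiplies both sides by -1 but fails to reverse the inequality sign. When multiplying (or dividing) an inequality by a negative number, the direction must be reversed. Since 5 < 6, we should get -5 > -6, i.e., -5 > -6.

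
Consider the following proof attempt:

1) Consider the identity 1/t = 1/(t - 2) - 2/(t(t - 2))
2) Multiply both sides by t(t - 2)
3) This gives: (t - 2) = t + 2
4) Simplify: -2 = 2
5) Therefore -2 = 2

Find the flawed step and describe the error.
Step 3: This gives: (t - 2) = t + 2

Step 3 makes a sign error when clearing denominators. Multiplying -2/(t(t - 2)) by t(t - 2) gives -2, not +2. The correct result is (t - 2) = t - 2, which is trivially true, not (t - 2) = t + 2. (Step 1 is a valid identity: 1/(t - 2) - 2/(t(t - 2)) = (t - 2)/(t(t - 2)) = 1/t.)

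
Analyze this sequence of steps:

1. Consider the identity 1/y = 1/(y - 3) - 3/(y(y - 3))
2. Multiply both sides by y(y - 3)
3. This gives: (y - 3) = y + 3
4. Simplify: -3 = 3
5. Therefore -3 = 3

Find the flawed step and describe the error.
Step 3: This gives: (y - 3) = y + 3

Step 3 makes a sign error when clearing denominators. Multiplying -3/(y(y - 3)) by y(y - 3) gives -3, not +3. The correct result is (y - 3) = y - 3, which is trivially true, not (y - 3) = y + 3. (Step 1 is a valid identity: 1/(y - 3) - 3/(y(y - 3)) = (y - 3)/(y(y - 3)) = 1/y.)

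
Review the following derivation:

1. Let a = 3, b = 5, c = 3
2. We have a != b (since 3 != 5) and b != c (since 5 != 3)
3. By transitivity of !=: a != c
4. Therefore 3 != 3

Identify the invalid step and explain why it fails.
Step 3: By transitivity of !=: a != c

Step 3 incorrectly applies transitivity to the '!=' relation. Transitivity states: if a R b and b R c, then a R c. However, '!=' is not transitive. Counterexample: 3 != 5 and 5 != 3, but 3 = 3 (both equal 3). Transitivity holds for relations like <, <=, =, but not for !=.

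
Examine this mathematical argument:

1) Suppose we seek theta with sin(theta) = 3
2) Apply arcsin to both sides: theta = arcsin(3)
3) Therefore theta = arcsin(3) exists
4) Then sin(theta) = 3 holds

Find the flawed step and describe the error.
Step 2: Apply arcsin to both sides: theta = arcsin(3)

Step 2 applies arcsin to 3. However, arcsin(x) is only defined for x in [-1, 1] because sin(theta) can only produce values in that range. Since |3| > 1, arcsin(3) is undefined. There is no angle whose sine equals 3.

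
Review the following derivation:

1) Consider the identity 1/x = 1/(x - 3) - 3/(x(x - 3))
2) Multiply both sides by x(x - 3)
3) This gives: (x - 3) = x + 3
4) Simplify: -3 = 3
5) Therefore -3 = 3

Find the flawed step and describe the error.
Step 3: This gives: (x - 3) = x + 3

Step 3 makes a sign error when clearing denominators. Multiplying -3/(x(x - 3)) by x(x - 3) gives -3, not +3. The correct result is (x - 3) = x - 3, which is trivially true, not (x - 3) = x + 3. (Step 1 is a valid identity: 1/(x - 3) - 3/(x(x - 3)) = (x - 3)/(x(x - 3)) = 1/x.)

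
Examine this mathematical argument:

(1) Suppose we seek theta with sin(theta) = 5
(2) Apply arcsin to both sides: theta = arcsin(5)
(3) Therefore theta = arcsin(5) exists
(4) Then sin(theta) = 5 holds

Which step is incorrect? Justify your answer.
Step 2: Apply arcsin to both sides: theta = arcsin(5)

Step 2 applies arcsin to 5. However, arcsin(x) is only defined for x in [-1, 1] because sin(theta) can only produce values in that range. Since |5| > 1, arcsin(5) is undefined. There is no angle whose sine equals 5.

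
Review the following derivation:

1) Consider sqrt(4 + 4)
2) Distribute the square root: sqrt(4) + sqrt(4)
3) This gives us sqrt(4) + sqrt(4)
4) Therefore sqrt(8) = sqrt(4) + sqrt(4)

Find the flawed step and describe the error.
Step 2: Distribute the square root: sqrt(4) + sqrt(4)

Step 2 incorrectly 'distributes' the square root over addition. The square root function does not distribute: sqrt(a + b) ≠ sqrt(a) + sqrt(b). In fact, sqrt(4 + 4) = sqrt(8) ≈ 2.8284, while sqrt(4) + sqrt(4) ≈ 4.0000.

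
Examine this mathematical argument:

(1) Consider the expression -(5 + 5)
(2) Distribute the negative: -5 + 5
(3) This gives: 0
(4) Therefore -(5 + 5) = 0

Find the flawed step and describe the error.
Step 2: Distribute the negative: -5 + 5

Step 2 incorrectly distributes the negative sign. The correct distribution is -(5 + 5) = -5 - 5 = -10. The negative must be applied to both terms, not just the first. The error treats -(5 + 5) as -5 + 5, which equals 0 instead of -10.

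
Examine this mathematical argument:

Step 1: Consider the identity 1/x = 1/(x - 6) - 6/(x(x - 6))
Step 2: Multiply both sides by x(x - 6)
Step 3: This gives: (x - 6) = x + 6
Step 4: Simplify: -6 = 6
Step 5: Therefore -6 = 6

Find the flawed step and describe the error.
Step 3: This gives: (x - 6) = x + 6

Step 3 makes a sign error when clearing denominators. Multiplying -6/(x(x - 6)) by x(x - 6) gives -6, not +6. The correct result is (x - 6) = x - 6, which is trivially true, not (x - 6) = x + 6. (Step 1 is a valid identity: 1/(x - 6) - 6/(x(x - 6)) = (x - 6)/(x(x - 6)) = 1/x.)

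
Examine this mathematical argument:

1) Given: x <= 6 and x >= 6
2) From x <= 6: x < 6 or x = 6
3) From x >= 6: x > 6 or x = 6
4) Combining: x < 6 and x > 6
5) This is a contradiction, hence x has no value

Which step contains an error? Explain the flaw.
Step 4: Combining: x < 6 and x > 6

Step 4 incorrectly combines the conditions. From x <= 6 and x >= 6, the intersection is x = 6. The error treats the 'or' cases as 'and' requirements. The correct conclusion is that x = 6 is the unique solution, not that no solution exists.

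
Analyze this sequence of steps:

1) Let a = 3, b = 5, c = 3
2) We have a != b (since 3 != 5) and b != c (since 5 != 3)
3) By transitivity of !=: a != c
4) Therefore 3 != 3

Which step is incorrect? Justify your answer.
Step 3: By transitivity of !=: a != c

Step 3 incorrectly applies transitivity to the '!=' relation. Transitivity states: if a R b and b R c, then a R c. However, '!=' is not transitive. Counterexample: 3 != 5 and 5 != 3, but 3 = 3 (both equal 3). Transitivity holds for relations like <, <=, =, but not for !=.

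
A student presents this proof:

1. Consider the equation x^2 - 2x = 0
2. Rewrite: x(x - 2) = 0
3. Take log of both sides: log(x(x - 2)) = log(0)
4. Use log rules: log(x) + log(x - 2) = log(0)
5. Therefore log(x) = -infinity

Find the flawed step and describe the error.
Step 3: Take log of both sides: log(x(x - 2)) = log(0)

Step 3 takes the logarithm of both sides, resulting in log(0) on the right side. The logarithm is only defined for positive numbers; log(0) is undefined (approaches negative infinity). This operation is invalid.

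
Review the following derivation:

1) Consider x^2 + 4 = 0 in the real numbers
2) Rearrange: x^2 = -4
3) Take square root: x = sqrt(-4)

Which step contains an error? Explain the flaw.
Step 3: Take square root: x = sqrt(-4)

Step 3 takes the square root of -4, which is negative. In the real number system, the square root of a negative number is undefined. The equation x^2 + 4 = 0 has no real solutions. Square roots of negative numbers only exist in the complex numbers.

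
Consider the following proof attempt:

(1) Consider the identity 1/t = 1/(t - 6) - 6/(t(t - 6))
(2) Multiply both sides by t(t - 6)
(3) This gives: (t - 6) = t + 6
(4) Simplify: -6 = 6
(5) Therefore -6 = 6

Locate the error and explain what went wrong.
Step 3: This gives: (t - 6) = t + 6

Step 3 makes a sign error when clearing denominators. Multiplying -6/(t(t - 6)) by t(t - 6) gives -6, not +6. The correct result is (t - 6) = t - 6, which is trivially true, not (t - 6) = t + 6. (Step 1 is a valid identity: 1/(t - 6) - 6/(t(t - 6)) = (t - 6)/(t(t - 6)) = 1/t.)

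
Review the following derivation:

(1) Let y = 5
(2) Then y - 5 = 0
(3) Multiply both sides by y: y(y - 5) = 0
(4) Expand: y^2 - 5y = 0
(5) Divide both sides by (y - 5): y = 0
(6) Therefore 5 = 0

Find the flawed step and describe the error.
Step 5: Divide both sides by (y - 5): y = 0

Step 5 divides both sides by (y - 5). However, since y = 5, we have (y - 5) = 0. Division by zero is undefined, making this step invalid.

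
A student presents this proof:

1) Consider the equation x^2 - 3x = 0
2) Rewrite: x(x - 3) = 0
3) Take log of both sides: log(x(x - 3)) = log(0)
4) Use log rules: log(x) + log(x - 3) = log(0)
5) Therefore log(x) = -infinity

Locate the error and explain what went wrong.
Step 3: Take log of both sides: log(x(x - 3)) = log(0)

Step 3 takes the logarithm of both sides, resulting in log(0) on the right side. The logarithm is only defined for positive numbers; log(0) is undefined (approaches negative infinity). This operation is invalid.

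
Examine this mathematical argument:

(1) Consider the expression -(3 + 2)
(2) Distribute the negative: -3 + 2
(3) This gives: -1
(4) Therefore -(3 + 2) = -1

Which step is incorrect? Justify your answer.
Step 2: Distribute the negative: -3 + 2

Step 2 incorrectly distributes the negative sign. The correct distribution is -(3 + 2) = -3 - 2 = -5. The negative must be applied to both terms, not just the first. The error treats -(3 + 2) as -3 + 2, which equals -1 instead of -5.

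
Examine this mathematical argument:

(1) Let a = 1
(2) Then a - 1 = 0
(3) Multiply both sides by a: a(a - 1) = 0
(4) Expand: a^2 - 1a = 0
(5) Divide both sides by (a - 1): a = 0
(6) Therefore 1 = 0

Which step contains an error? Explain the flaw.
Step 5: Divide both sides by (a - 1): a = 0

Step 5 divides both sides by (a - 1). However, since a = 1, we have (a - 1) = 0. Division by zero is undefined, making this step invalid.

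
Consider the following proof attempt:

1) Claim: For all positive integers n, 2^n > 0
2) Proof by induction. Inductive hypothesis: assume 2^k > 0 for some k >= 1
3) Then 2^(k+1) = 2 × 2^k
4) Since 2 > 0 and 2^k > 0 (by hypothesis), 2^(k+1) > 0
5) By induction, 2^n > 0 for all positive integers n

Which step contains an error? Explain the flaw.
Step 5: By induction, 2^n > 0 for all positive integers n

Step 5 concludes the proof by induction, but no base case was ever established. A valid induction proof requires: (1) a base case proving 2^1 > 0, and (2) an inductive step showing IF 2^k > 0 THEN 2^(k+1) > 0. Steps 2-4 correctly establish the inductive step, but without the base case the conclusion in step 5 does not follow.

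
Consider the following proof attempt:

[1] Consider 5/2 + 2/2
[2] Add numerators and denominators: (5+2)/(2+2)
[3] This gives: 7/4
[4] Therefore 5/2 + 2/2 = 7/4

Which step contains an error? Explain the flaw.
Step 2: Add numerators and denominators: (5+2)/(2+2)

Step 2 incorrectly adds fractions by separately adding numerators and denominators. This is wrong. The correct method requires a common denominator: 5/2 + 2/2 = (5×2 + 2×2)/(2×2) = 14/4 = 7/2. The method used gives 7/4, which is different.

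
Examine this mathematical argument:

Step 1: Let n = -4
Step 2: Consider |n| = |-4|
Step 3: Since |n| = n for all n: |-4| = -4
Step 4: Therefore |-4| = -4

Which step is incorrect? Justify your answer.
Step 3: Since |n| = n for all n: |-4| = -4

Step 3 incorrectly states that |n| = n for all n. The correct definition is |n| = n when n >= 0, and |n| = -n when n < 0. Since -4 < 0, we have |-4| = -(-4) = 4, not -4.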